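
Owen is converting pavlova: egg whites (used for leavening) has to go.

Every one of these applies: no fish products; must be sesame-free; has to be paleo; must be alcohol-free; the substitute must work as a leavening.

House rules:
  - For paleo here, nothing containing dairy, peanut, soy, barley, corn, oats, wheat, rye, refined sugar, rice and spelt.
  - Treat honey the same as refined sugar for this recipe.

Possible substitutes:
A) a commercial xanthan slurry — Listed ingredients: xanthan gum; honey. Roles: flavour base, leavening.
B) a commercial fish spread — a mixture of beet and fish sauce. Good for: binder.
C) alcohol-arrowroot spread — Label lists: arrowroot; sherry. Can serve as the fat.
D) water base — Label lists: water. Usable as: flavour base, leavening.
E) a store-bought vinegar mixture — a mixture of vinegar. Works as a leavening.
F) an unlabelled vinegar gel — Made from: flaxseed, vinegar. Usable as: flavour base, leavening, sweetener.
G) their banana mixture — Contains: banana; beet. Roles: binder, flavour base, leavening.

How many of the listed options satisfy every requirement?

4

A: has honey, so not paleo — reject
B: not usable as a leavening; has fish sauce, so not fish-free — out
C: not usable as a leavening; has sherry, so not alcohol-free — reject
D: nothing on the exclusion list — keep
E: no fish, no sesame — valid
F: nothing on the exclusion list — keep
G: nothing on the exclusion list — OK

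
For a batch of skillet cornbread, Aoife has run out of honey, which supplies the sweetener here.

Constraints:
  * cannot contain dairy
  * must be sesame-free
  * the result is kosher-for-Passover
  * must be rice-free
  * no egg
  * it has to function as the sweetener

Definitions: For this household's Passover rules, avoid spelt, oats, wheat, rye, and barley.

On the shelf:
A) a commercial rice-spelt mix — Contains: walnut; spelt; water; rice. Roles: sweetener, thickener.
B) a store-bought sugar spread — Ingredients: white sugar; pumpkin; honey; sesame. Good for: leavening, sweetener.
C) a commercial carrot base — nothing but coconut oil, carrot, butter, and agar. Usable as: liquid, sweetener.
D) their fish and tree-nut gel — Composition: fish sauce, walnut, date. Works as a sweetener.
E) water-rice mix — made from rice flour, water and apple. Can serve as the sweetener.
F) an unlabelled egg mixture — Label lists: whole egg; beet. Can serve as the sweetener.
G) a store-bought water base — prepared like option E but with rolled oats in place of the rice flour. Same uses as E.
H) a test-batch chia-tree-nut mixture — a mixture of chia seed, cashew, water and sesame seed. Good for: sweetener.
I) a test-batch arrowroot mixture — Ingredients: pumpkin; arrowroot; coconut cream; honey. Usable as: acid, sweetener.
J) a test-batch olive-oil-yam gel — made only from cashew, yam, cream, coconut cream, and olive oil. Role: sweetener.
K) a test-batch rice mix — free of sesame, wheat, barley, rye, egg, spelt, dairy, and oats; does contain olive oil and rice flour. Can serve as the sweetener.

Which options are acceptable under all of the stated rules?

A: has spelt, so not kosher-for-Passover; has rice, so not rice-free — reject
B: has sesame, so not sesame-free — no
C: has butter, so not dairy-free — out
D: no egg, no rice — keep
E: has rice flour, so not rice-free — out
F: has whole egg, so not egg-free — no
G: has rolled oats, so not kosher-for-Passover — no
H: has sesame seed, so not sesame-free — out
I: nothing on the exclusion list — OK
J: has cream, so not dairy-free — reject
K: has rice flour, so not rice-free — out

D, I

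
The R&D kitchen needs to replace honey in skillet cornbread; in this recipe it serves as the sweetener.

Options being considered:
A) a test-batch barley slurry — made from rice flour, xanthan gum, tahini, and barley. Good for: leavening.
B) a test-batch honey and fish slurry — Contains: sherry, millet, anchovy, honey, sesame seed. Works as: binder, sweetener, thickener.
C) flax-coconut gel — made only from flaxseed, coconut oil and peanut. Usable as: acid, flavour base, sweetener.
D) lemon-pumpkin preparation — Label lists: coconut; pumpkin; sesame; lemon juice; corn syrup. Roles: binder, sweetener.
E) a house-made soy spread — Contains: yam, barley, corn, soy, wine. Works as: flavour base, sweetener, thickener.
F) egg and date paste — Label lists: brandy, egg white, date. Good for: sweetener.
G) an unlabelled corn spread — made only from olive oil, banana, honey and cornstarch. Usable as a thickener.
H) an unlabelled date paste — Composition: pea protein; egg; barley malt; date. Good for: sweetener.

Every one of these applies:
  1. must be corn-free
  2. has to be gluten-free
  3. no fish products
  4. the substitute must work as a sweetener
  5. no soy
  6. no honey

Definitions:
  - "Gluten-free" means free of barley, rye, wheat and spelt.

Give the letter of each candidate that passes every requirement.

A: not usable as a sweetener; has barley, so not gluten-free — no
B: has anchovy, so not fish-free; has honey, so not honey-free — out
C: works as a sweetener, gluten-free, no corn — OK
D: has corn syrup, so not corn-free — out
E: has barley, so not gluten-free; has corn, so not corn-free (and 1 more) — out
F: only brandy, egg white and date; none excluded — OK
G: not usable as a sweetener; has cornstarch, so not corn-free (and 1 more) — no
H: has barley malt, so not gluten-free — out

C, F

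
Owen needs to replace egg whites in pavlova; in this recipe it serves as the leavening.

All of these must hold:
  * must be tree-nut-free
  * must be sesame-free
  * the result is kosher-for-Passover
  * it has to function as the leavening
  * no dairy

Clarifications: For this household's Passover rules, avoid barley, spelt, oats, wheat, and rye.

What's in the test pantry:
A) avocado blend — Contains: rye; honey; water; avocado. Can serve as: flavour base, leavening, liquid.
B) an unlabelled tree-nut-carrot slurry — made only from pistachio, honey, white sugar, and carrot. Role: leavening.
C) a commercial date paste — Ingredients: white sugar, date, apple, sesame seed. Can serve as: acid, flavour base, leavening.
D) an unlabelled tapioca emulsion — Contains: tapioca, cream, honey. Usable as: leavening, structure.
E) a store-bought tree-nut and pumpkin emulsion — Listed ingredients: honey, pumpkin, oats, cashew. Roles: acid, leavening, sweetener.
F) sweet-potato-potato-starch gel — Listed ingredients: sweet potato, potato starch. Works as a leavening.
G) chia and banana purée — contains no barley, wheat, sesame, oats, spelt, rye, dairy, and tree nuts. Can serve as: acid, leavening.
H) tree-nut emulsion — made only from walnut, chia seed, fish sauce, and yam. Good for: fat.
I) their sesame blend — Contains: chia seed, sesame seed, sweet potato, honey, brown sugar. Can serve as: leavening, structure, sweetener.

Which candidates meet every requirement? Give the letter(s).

A: has rye, so not kosher-for-Passover — no
B: has pistachio, so not tree-nut-free — out
C: has sesame seed, so not sesame-free — reject
D: has cream, so not dairy-free — reject
E: has oats, so not kosher-for-Passover; has cashew, so not tree-nut-free — out
F: no sesame, no dairy — OK
G: every rule checks out — valid
H: not usable as a leavening; has walnut, so not tree-nut-free — out
I: has sesame seed, so not sesame-free — reject

F, G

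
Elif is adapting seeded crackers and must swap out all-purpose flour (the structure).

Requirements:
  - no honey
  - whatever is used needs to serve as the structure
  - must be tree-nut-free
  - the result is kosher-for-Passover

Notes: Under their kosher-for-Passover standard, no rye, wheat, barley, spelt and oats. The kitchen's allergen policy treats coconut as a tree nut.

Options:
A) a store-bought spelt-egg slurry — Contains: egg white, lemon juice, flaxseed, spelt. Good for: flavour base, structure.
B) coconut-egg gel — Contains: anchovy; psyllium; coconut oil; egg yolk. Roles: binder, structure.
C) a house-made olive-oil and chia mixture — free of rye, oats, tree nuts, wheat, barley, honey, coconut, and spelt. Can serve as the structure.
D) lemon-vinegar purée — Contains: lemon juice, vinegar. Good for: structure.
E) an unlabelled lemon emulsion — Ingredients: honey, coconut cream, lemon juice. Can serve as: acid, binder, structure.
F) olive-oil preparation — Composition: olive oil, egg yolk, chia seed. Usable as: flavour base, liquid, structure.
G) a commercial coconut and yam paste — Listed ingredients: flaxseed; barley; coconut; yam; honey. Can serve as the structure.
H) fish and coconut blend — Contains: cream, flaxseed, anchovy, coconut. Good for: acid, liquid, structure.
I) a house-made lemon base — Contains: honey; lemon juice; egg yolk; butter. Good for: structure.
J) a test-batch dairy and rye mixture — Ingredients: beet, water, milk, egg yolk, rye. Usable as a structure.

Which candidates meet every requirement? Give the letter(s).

C, D, F

A: has spelt, so not kosher-for-Passover — no
B: has coconut oil, so not tree-nut-free — reject
C: nothing on the exclusion list — valid
D: every rule checks out — valid
E: has coconut cream, so not tree-nut-free; has honey, so not honey-free — no
F: only egg yolk, chia seed and olive oil; none excluded — keep
G: has barley, so not kosher-for-Passover; has coconut, so not tree-nut-free (and 1 more) — no
H: has coconut, so not tree-nut-free — no
I: has honey, so not honey-free — out
J: has rye, so not kosher-for-Passover — out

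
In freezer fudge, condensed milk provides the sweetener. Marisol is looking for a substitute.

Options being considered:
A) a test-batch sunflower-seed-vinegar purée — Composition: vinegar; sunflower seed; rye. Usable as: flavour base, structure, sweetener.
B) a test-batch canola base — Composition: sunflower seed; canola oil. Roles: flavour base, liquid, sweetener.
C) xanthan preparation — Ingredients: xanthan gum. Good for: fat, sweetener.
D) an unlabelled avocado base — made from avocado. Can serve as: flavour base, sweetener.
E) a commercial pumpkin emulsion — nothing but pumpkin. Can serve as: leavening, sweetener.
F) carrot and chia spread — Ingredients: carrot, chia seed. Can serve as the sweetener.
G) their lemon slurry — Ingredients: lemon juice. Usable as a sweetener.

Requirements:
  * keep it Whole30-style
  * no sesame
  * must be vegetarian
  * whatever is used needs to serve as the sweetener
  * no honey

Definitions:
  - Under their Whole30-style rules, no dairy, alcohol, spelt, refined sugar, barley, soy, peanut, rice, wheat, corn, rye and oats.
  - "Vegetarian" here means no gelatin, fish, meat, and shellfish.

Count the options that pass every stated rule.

6

A: has rye, so not Whole30-style — reject
B: no sesame, vegetarian — keep
C: nothing on the exclusion list — valid
D: only avocado; none excluded — OK
E: all constraints satisfied — valid
F: works as a sweetener, no sesame, Whole30-style — OK
G: only lemon juice; none excluded — keep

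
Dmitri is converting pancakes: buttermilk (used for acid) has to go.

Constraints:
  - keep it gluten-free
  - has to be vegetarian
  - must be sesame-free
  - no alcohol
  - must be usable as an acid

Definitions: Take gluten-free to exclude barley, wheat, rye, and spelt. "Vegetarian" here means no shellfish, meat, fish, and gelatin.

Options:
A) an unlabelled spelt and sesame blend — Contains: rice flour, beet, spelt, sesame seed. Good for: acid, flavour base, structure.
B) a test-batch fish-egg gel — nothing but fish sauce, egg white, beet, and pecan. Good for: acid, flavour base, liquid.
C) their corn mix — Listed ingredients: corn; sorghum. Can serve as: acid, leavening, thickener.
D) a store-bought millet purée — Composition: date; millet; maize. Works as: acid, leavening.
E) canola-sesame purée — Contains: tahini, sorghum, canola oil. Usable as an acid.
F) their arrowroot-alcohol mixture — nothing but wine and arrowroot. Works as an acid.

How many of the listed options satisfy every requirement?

A: has spelt, so not gluten-free; has sesame seed, so not sesame-free — no
B: has fish sauce, so not vegetarian — no
C: all constraints satisfied — OK
D: vegetarian, gluten-free — keep
E: has tahini, so not sesame-free — no
F: has wine, so not alcohol-free — reject

2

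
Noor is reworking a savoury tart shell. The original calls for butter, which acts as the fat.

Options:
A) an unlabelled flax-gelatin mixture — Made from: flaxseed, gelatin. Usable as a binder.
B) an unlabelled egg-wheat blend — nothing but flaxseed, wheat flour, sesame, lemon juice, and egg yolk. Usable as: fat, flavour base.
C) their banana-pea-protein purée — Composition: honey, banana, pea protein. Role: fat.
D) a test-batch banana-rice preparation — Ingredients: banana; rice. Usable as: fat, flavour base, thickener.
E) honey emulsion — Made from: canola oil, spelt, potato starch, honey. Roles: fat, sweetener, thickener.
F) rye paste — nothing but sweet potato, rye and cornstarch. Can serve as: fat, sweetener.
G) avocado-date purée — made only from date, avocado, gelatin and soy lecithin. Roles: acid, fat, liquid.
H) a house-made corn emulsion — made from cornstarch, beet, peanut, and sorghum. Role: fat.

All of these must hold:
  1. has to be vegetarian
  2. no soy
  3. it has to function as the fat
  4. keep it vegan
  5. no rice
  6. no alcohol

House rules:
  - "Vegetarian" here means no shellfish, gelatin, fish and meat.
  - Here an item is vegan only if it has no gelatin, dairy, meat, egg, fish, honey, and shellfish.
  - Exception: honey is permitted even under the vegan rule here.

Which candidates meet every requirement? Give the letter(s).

C, E, F, H

A: not usable as a fat; has gelatin, so not vegetarian (and 1 more) — no
B: has egg yolk, so not vegan — reject
C: honey is permitted under the vegan carve-out; nothing else excluded — OK
D: has rice, so not rice-free — out
E: honey is permitted under the vegan carve-out; nothing else excluded — valid
F: works as a fat, vegan, no rice — valid
G: has gelatin, so not vegetarian; has gelatin, so not vegan (and 1 more) — reject
H: no alcohol, no soy — OK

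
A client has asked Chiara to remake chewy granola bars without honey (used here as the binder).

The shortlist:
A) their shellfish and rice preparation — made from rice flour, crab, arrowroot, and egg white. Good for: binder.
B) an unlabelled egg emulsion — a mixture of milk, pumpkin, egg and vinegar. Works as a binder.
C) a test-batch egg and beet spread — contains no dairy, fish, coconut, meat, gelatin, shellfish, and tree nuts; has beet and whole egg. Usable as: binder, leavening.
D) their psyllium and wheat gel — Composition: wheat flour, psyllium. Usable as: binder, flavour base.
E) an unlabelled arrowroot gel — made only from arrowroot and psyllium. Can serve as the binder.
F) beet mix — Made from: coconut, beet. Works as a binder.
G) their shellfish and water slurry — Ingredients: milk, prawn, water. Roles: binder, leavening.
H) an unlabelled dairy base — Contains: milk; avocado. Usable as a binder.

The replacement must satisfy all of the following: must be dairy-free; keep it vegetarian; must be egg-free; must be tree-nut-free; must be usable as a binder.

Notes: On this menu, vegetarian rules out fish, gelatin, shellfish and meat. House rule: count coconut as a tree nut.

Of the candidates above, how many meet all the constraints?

2

A: has crab, so not vegetarian; has egg white, so not egg-free — no
B: has milk, so not dairy-free; has egg, so not egg-free — reject
C: has whole egg, so not egg-free — out
D: only wheat flour and psyllium; none excluded — OK
E: only psyllium and arrowroot; none excluded — valid
F: has coconut, so not tree-nut-free — reject
G: has prawn, so not vegetarian; has milk, so not dairy-free — no
H: has milk, so not dairy-free — out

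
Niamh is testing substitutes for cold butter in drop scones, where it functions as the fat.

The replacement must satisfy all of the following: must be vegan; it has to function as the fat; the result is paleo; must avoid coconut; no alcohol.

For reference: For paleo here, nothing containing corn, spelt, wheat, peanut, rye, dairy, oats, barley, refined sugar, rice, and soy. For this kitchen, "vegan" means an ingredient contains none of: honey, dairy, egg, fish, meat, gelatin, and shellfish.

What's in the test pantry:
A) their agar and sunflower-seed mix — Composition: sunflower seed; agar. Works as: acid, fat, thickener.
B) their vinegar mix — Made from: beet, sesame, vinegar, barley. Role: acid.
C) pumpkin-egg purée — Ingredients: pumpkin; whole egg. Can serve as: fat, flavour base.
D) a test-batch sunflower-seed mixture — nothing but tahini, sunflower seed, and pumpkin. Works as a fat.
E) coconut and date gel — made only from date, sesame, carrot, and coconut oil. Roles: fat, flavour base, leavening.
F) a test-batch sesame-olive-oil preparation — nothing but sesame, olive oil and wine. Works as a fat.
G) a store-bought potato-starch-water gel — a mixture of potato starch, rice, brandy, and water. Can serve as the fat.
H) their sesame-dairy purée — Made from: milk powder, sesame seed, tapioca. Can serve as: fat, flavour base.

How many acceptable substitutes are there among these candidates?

2

A: only agar and sunflower seed; none excluded — keep
B: not usable as a fat; has barley, so not paleo — reject
C: has whole egg, so not vegan — out
D: only tahini, sunflower seed, and pumpkin; none excluded — keep
E: has coconut oil, so not coconut-free — no
F: has wine, so not alcohol-free — no
G: has rice, so not paleo; has brandy, so not alcohol-free — no
H: has milk powder, so not paleo; has milk powder, so not vegan — reject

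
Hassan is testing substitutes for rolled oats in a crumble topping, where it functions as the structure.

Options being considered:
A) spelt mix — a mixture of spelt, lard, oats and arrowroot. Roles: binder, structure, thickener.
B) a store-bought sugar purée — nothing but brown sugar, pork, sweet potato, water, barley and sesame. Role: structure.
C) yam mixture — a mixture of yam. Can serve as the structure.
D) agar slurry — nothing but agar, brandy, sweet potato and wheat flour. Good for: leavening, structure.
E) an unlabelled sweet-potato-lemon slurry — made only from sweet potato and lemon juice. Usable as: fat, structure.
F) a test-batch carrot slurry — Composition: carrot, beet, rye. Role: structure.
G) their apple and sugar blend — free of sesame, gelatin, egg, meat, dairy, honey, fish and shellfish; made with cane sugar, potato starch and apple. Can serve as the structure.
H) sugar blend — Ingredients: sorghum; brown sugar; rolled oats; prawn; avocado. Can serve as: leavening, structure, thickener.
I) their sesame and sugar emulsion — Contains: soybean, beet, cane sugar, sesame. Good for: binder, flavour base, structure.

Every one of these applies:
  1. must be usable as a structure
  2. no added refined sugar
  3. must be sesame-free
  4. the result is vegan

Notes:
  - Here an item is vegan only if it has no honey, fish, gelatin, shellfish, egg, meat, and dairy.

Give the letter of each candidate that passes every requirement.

C, D, E, F

A: has lard, so not vegan — out
B: has pork, so not vegan; has sesame, so not sesame-free (and 1 more) — reject
C: nothing on the exclusion list — keep
D: brandy and wheat flour etc. — none of it excluded — OK
E: works as a structure, no refined sugar, no sesame — keep
F: only rye, beet and carrot; none excluded — valid
G: has cane sugar, so not no-added-sugar — reject
H: has prawn, so not vegan; has brown sugar, so not no-added-sugar — reject
I: has sesame, so not sesame-free; has cane sugar, so not no-added-sugar — reject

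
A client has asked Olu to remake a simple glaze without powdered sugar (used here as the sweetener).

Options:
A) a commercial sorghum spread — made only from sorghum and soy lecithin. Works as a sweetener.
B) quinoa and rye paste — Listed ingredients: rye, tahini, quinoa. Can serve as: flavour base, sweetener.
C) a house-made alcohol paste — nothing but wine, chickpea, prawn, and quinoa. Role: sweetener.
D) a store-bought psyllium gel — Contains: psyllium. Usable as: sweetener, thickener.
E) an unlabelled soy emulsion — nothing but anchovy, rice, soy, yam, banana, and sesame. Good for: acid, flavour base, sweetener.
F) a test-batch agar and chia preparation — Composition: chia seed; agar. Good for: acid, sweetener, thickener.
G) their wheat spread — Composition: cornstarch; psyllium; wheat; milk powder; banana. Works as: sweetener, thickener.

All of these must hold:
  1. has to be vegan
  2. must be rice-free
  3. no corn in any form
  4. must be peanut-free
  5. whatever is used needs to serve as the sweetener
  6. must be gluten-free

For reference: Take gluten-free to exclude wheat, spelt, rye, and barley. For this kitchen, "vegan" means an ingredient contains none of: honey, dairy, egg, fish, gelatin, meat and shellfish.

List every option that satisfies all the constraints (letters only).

A, D, F

A: only soy lecithin and sorghum; none excluded — keep
B: has rye, so not gluten-free — reject
C: has prawn, so not vegan — reject
D: every rule checks out — valid
E: has anchovy, so not vegan; has rice, so not rice-free — reject
F: nothing on the exclusion list — OK
G: has wheat, so not gluten-free; has milk powder, so not vegan (and 1 more) — out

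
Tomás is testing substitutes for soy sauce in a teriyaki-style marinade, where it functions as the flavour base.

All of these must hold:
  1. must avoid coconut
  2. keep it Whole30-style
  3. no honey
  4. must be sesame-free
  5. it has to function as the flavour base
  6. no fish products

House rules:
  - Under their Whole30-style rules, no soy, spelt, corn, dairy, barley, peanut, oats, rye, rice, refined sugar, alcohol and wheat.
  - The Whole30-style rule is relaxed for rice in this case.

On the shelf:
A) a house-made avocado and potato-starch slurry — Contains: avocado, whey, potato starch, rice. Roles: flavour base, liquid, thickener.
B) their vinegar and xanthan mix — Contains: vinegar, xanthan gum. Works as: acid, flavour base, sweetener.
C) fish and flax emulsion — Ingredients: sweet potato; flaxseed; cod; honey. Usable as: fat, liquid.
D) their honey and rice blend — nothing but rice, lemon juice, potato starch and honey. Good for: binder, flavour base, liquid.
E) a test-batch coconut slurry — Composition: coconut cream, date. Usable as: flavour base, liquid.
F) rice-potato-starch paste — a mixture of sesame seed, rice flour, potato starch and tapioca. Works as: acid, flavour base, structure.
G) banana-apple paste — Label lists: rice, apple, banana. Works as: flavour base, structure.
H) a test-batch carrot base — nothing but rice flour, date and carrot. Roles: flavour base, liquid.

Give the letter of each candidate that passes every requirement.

A: has whey, so not Whole30-style — no
B: only xanthan gum and vinegar; none excluded — OK
C: not usable as a flavour base; has cod, so not fish-free (and 1 more) — no
D: has honey, so not honey-free — no
E: has coconut cream, so not coconut-free — no
F: has sesame seed, so not sesame-free — reject
G: rice is permitted under the Whole30-style carve-out; nothing else excluded — valid
H: rice is permitted under the Whole30-style carve-out; nothing else excluded — OK

B, G, H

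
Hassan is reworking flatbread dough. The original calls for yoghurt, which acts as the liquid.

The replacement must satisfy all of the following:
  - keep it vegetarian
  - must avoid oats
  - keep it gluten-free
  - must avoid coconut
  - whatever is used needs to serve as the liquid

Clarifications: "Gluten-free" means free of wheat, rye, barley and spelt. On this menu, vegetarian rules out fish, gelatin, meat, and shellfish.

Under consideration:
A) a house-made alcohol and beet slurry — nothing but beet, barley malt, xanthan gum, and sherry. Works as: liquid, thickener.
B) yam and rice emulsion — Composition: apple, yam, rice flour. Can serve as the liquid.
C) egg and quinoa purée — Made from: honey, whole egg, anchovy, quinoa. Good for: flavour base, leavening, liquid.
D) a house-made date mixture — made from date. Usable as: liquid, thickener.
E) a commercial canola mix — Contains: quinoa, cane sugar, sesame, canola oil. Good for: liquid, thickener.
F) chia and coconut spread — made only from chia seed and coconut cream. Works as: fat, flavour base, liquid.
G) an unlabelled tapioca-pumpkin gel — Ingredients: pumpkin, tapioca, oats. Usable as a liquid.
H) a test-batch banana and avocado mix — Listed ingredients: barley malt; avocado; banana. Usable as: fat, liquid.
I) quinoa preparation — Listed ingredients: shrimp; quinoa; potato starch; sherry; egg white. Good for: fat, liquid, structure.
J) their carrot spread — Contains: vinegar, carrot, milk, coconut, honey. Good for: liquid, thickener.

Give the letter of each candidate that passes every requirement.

B, D, E

A: has barley malt, so not gluten-free — no
B: works as a liquid, no coconut, no oats — OK
C: has anchovy, so not vegetarian — no
D: no oats, no coconut — OK
E: every rule checks out — OK
F: has coconut cream, so not coconut-free — no
G: has oats, so not oat-free — reject
H: has barley malt, so not gluten-free — out
I: has shrimp, so not vegetarian — out
J: has coconut, so not coconut-free — out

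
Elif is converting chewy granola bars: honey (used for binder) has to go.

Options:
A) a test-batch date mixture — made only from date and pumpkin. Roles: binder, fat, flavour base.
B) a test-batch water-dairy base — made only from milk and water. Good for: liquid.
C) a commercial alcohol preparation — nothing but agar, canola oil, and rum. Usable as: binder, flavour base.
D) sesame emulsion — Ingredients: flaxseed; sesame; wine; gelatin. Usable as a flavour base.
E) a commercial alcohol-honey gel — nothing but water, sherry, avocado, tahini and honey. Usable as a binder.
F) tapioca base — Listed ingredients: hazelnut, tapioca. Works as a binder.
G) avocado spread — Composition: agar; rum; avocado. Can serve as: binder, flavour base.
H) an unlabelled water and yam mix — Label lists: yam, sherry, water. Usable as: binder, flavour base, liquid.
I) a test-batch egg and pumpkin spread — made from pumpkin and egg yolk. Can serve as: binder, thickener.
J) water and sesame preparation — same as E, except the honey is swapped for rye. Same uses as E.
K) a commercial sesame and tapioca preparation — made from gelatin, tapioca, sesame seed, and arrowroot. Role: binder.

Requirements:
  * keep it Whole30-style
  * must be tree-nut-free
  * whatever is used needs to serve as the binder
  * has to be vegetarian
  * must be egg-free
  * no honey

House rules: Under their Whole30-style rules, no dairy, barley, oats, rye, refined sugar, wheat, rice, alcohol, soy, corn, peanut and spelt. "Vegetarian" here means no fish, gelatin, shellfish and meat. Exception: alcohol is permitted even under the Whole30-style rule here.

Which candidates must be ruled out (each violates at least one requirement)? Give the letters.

A: only pumpkin and date; none excluded — keep
B: not usable as a binder; has milk, so not Whole30-style — no
C: alcohol is permitted under the Whole30-style carve-out; nothing else excluded — valid
D: not usable as a binder; has gelatin, so not vegetarian — out
E: has honey, so not honey-free — reject
F: has hazelnut, so not tree-nut-free — reject
G: alcohol is permitted under the Whole30-style carve-out; nothing else excluded — keep
H: alcohol is permitted under the Whole30-style carve-out; nothing else excluded — OK
I: has egg yolk, so not egg-free — no
J: has rye, so not Whole30-style — no
K: has gelatin, so not vegetarian — out

B, D, E, F, I, J, K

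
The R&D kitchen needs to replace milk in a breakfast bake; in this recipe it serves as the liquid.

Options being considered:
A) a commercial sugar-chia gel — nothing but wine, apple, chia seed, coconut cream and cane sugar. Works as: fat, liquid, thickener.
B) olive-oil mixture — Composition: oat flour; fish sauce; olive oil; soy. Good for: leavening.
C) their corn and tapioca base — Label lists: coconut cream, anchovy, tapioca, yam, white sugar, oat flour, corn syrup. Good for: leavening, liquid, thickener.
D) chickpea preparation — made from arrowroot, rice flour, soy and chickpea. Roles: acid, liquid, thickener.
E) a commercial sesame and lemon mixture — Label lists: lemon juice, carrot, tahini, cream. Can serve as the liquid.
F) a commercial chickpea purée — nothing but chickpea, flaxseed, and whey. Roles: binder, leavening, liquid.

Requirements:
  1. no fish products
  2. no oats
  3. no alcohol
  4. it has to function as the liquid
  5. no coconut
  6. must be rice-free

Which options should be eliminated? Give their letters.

A, B, C, D

A: has wine, so not alcohol-free; has coconut cream, so not coconut-free — reject
B: not usable as a liquid; has oat flour, so not oat-free (and 1 more) — no
C: has oat flour, so not oat-free; has coconut cream, so not coconut-free (and 1 more) — out
D: has rice flour, so not rice-free — reject
E: cream and tahini etc. — none of it excluded — keep
F: nothing on the exclusion list — keep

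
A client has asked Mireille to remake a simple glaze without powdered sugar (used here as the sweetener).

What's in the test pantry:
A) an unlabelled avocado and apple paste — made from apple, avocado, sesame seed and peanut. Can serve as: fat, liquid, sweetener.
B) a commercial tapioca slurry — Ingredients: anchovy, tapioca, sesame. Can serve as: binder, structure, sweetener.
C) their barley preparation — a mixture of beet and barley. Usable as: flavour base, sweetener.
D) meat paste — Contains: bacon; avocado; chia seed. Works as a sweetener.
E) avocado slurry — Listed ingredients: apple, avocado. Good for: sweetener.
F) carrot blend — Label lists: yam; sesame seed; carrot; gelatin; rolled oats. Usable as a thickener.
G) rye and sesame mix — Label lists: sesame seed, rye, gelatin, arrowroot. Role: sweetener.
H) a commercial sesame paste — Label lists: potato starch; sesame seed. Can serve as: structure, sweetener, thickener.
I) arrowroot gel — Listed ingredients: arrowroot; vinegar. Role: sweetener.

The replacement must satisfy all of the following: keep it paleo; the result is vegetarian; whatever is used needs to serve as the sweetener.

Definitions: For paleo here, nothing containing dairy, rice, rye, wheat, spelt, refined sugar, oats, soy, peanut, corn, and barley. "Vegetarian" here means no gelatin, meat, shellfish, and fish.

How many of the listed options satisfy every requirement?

3

A: has peanut, so not paleo — out
B: has anchovy, so not vegetarian — no
C: has barley, so not paleo — no
D: has bacon, so not vegetarian — no
E: only apple and avocado; none excluded — OK
F: not usable as a sweetener; has rolled oats, so not paleo (and 1 more) — reject
G: has rye, so not paleo; has gelatin, so not vegetarian — out
H: all constraints satisfied — valid
I: vegetarian, paleo — OK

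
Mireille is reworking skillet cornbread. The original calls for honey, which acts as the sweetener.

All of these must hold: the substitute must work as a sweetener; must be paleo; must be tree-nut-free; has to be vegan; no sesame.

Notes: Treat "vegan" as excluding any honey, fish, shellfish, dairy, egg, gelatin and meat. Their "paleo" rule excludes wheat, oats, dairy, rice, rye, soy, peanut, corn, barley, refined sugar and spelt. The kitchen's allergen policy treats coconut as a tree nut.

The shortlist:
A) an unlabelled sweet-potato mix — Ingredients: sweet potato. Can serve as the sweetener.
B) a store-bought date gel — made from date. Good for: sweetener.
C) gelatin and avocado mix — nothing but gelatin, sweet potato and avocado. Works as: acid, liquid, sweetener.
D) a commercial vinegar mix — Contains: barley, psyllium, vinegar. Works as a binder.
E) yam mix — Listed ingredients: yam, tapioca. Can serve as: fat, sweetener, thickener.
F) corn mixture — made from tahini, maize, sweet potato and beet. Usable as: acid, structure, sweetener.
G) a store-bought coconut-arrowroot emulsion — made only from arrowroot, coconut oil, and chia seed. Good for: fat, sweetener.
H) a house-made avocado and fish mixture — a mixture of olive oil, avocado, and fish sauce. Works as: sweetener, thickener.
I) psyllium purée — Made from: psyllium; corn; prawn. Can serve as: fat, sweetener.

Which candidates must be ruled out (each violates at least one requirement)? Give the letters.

A: works as a sweetener, no sesame, tree-nut-free — valid
B: only date; none excluded — keep
C: has gelatin, so not vegan — no
D: not usable as a sweetener; has barley, so not paleo — no
E: all constraints satisfied — valid
F: has maize, so not paleo; has tahini, so not sesame-free — no
G: has coconut oil, so not tree-nut-free — out
H: has fish sauce, so not vegan — out
I: has prawn, so not vegan; has corn, so not paleo — out

C, D, F, G, H, I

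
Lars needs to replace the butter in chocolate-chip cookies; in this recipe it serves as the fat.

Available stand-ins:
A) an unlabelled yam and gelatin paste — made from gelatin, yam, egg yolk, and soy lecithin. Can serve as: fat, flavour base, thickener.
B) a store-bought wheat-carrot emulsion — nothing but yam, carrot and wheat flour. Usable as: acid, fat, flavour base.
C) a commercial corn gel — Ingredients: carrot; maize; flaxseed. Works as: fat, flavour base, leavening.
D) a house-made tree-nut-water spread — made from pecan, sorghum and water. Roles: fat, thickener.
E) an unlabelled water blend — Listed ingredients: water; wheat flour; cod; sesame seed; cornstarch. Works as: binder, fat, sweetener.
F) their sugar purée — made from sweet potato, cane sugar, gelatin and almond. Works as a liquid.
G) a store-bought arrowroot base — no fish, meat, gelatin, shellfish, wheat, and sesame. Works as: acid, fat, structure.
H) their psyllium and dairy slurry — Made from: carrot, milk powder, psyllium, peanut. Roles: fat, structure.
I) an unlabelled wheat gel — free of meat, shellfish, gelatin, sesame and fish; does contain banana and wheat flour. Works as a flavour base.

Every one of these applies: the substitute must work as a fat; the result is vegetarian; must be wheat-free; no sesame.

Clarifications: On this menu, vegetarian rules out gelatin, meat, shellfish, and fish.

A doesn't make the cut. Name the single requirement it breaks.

usable as a fat: satisfied
vegetarian: has gelatin — fails
wheat-free: satisfied
sesame-free: satisfied

vegetarian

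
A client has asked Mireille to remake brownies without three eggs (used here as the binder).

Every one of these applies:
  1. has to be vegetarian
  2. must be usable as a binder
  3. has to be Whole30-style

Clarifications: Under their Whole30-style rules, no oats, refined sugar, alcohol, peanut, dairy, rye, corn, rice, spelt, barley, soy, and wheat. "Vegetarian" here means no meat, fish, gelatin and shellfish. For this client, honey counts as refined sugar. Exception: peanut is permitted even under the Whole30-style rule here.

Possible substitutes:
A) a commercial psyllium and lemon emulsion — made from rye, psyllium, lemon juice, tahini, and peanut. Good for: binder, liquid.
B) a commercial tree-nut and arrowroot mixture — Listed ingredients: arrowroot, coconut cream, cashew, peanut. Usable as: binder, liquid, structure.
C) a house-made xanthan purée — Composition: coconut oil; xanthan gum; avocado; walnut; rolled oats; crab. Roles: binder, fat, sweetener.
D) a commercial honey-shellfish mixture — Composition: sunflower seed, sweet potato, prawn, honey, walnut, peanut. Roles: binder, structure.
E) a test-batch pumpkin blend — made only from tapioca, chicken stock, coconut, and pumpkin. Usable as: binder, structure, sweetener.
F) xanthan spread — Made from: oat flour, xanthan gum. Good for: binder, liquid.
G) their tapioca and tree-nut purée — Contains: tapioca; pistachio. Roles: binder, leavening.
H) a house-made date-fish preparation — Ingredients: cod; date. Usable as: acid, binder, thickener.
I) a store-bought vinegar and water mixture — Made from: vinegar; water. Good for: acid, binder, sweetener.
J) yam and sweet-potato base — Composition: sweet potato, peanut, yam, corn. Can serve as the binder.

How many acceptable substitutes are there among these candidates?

3

A: has rye, so not Whole30-style — no
B: peanut is permitted under the Whole30-style carve-out; nothing else excluded — OK
C: has rolled oats, so not Whole30-style; has crab, so not vegetarian — out
D: has honey, so not Whole30-style; has prawn, so not vegetarian — reject
E: has chicken stock, so not vegetarian — out
F: has oat flour, so not Whole30-style — out
G: only pistachio and tapioca; none excluded — keep
H: has cod, so not vegetarian — out
I: all constraints satisfied — valid
J: has corn, so not Whole30-style — out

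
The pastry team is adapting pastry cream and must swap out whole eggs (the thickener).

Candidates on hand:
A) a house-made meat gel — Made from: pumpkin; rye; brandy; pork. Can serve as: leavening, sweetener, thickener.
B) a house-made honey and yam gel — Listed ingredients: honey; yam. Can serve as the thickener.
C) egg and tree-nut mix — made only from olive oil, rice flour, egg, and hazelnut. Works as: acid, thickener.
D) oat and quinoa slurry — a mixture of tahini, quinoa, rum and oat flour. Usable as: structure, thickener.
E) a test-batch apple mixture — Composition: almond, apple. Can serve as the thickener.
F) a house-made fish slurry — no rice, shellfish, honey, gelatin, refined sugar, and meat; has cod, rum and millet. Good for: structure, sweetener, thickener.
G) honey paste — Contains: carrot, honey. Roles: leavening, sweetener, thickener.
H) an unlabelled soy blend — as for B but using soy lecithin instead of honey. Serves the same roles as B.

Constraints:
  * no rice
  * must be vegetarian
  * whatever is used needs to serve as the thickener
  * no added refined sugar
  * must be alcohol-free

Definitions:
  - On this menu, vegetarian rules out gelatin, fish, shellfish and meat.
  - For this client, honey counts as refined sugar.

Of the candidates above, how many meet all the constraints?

A: has pork, so not vegetarian; has brandy, so not alcohol-free — reject
B: has honey, so not no-added-sugar — out
C: has rice flour, so not rice-free — no
D: has rum, so not alcohol-free — no
E: every rule checks out — OK
F: has cod, so not vegetarian; has rum, so not alcohol-free — no
G: has honey, so not no-added-sugar — reject
H: works as a thickener, vegetarian, no rice — valid

2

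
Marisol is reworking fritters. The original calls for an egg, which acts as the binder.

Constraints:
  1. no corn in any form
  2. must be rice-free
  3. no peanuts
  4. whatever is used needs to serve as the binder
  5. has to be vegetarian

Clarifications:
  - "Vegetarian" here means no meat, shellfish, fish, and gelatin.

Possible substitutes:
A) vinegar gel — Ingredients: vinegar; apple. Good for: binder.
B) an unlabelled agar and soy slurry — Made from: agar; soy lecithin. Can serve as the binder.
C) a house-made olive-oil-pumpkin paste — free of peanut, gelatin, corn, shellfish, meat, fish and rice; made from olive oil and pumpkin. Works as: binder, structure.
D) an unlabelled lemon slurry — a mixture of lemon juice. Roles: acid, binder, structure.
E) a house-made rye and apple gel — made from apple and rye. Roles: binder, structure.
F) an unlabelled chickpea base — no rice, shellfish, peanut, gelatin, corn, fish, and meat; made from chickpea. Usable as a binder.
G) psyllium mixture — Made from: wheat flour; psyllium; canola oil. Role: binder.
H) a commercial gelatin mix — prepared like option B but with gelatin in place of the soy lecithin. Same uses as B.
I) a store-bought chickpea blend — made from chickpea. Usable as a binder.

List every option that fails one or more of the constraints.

A: every rule checks out — OK
B: only soy lecithin and agar; none excluded — keep
C: works as a binder, no corn, vegetarian — valid
D: no rice, no corn — OK
E: only rye and apple; none excluded — valid
F: nothing on the exclusion list — keep
G: nothing on the exclusion list — keep
H: has gelatin, so not vegetarian — no
I: every rule checks out — OK

H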